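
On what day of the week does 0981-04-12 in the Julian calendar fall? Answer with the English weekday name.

This is JDN 2079470 (17 April 981 Gregorian).
Since JDN mod 7 = 1 (0 = Monday), the day is Tuesday.

Tuesday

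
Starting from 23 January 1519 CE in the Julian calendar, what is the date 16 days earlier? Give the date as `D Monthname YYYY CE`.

7 January 1519 CE

Counting 16 days back from JDN 2275895 reaches JDN 2275879, which is 7 January 1519 CE.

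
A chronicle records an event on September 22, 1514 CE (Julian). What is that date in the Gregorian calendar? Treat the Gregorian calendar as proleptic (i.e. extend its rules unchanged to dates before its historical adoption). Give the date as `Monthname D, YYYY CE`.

For dates in this range the Gregorian date is 10 days ahead of the Julian.
22 September 1514 Julian + 10 days → 2 October 1514 Gregorian.

October 2, 1514 CE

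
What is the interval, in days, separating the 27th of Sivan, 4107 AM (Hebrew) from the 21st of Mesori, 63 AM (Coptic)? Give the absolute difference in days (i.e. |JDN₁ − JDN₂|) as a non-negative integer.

53

JDN of the first date = 1847972.
JDN of the second date = 1848025.
|1848025 − 1847972| = 53.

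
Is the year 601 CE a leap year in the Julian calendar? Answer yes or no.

no

601 mod 4 = 1, so it is a common year in the Julian calendar.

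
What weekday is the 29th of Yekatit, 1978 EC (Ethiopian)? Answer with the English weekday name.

In the Gregorian calendar this is 8 March 1986 (JDN 2446498).
Since JDN mod 7 = 5 (0 = Monday), the day is Saturday.

Saturday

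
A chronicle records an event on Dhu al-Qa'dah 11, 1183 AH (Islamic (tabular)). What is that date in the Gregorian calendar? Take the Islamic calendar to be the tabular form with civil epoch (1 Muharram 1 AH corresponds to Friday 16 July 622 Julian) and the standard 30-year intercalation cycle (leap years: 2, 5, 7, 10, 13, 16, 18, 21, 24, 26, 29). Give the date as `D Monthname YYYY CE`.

Julian Day Number of the source date = 2367606.
Converting JDN 2367606 to the Gregorian calendar gives 8 March 1770 CE.

8 March 1770 CE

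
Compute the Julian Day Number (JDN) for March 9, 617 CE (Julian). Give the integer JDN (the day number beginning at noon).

1946485

In the proleptic Gregorian calendar the same day is 12 March 617.
JDN 2451545 is 1 January 2000 CE (Gregorian); the target day is −505060 days from there, so JDN = 1946485.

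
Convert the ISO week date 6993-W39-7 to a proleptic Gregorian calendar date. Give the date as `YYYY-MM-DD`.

ISO week 1 of 6993 is the week containing the first Thursday of 6993.
Week 39, day 7 (Sunday) lands on 6993-09-29.

6993-09-29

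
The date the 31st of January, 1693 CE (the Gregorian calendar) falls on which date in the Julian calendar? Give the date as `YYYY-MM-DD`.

At this point the Julian calendar is 10 days behind the Gregorian.
31 January 1693 Gregorian − 10 days → 21 January 1693 Julian.

1693-01-21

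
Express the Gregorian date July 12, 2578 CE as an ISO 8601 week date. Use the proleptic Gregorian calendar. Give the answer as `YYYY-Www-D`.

The weekday is Sunday (ISO weekday 7).
That Sunday belongs to ISO week 28 of ISO year 2578.

2578-W28-7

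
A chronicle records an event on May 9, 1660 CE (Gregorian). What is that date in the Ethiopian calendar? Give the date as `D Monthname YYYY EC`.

Julian Day Number of the source date = 2327492.
Converting JDN 2327492 to the Ethiopian calendar gives 4 Ginbot 1652 EC.

4 Ginbot 1652 EC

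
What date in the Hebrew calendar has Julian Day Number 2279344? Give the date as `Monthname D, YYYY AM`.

JDN 2279344 is 13 July 1528 in the proleptic Gregorian calendar.
In the Hebrew calendar that day is Tammuz 16, 5288 AM.

Tammuz 16, 5288 AM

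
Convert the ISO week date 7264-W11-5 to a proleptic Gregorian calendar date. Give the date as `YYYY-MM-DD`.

7264-03-14

ISO week 1 of 7264 is the week containing the first Thursday of 7264.
Week 11, day 5 (Friday) lands on 7264-03-14.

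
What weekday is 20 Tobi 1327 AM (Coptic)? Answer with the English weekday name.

Tuesday

Equivalently 25 January 1611 Gregorian, JDN 2309490.
Since JDN mod 7 = 1 (0 = Monday), the day is Tuesday.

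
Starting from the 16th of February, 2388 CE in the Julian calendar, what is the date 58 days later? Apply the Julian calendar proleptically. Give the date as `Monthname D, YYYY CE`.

April 14, 2388 CE

Counting 58 days forward from JDN 2593321 reaches JDN 2593379, which is April 14, 2388 CE.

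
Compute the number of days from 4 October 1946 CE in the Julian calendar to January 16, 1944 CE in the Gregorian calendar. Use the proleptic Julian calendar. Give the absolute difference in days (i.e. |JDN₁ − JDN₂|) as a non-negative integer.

JDN of the first date = 2432111.
JDN of the second date = 2431106.
|2431106 − 2432111| = 1005.

1005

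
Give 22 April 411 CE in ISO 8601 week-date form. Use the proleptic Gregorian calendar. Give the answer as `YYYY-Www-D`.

0411-W16-5

The weekday is Friday (ISO weekday 5).
That Friday belongs to ISO week 16 of ISO year 411.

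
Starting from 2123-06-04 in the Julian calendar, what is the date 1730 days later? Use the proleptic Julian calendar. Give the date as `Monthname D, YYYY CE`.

February 28, 2128 CE

JDN of 2123-06-04 = 2496638.
2496638 + 1730 = 2498368.
JDN 2498368 in the Julian calendar is February 28, 2128 CE.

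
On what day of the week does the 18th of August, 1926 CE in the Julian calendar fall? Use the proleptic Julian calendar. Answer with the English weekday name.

Tuesday

In the Gregorian calendar this is 31 August 1926 (JDN 2424759).
Since JDN mod 7 = 1 (0 = Monday), the day is Tuesday.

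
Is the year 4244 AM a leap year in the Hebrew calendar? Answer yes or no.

Hebrew year 4244 is year 7 of its 19-year Metonic cycle; leap years are at positions 3, 6, 8, 11, 14, 17, 19, so it is a common year (12 months).

no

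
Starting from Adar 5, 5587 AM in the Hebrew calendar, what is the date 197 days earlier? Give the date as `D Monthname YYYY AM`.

Counting 197 days back from JDN 2388420 reaches JDN 2388223, which is 16 Av 5586 AM.

16 Av 5586 AM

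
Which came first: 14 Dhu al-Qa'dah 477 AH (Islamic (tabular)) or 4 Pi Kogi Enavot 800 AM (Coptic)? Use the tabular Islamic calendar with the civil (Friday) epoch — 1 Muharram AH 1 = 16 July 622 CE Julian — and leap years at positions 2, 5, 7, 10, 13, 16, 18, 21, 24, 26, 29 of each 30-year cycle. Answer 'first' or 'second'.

First date → JDN 2117427; second date → JDN 2117228.
JDN 2117228 < JDN 2117427, so the second date is earlier.

second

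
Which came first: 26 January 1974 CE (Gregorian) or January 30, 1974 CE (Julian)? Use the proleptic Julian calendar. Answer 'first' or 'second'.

first

Converting both to JDN: 2442074 vs 2442091; the smaller is the first.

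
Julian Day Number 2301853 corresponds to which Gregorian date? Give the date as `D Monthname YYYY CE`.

27 February 1590 CE

JDN 2451545 is 1 Jan 2000; 2301853 is −149692 days from there.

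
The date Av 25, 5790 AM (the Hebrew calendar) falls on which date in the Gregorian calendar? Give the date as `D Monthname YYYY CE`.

24 August 2030 CE

Both dates share Julian Day Number 2462738; in the Gregorian calendar that is 24 August 2030 CE.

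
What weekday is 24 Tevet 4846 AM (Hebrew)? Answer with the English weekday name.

Equivalently 19 January 1086 Gregorian, JDN 2117732.
JDN 2117732 mod 7 = 1, and JDN 0 was a Monday, so this is a Tuesday.

Tuesday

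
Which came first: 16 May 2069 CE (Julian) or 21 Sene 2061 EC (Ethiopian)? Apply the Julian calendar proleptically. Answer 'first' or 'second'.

first

The two dates have Julian Day Numbers 2476896 and 2476926 respectively.
Since 2476896 < 2476926, the first date comes first.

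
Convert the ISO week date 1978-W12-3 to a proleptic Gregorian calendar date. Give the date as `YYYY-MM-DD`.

ISO week 1 of 1978 is the week containing the first Thursday of 1978.
Week 12, day 3 (Wednesday) lands on 1978-03-22.

1978-03-22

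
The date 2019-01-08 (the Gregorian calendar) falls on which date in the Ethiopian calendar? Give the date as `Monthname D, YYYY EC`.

Both dates share Julian Day Number 2458492; in the Ethiopian calendar that is 30 Tahsas 2011 EC.

Tahsas 30, 2011 EC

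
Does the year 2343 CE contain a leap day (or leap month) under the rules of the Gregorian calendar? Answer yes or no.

no

2343 is not divisible by 4, so it is a common year.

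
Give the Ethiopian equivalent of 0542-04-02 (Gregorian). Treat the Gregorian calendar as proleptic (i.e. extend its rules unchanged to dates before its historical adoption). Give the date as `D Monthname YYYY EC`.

5 Miyazya 534 EC

Both dates share Julian Day Number 1919113; in the Ethiopian calendar that is 5 Miyazya 534 EC.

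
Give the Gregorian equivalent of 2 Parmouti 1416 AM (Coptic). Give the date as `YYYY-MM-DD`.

1700-04-08

Both dates share Julian Day Number 2342070; in the Gregorian calendar that is 8 April 1700 CE.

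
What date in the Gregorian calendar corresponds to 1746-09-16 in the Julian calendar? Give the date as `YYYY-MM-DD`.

1746-09-27

At this point the Julian calendar is 11 days behind the Gregorian.
16 September 1746 Julian + 11 days → 27 September 1746 Gregorian.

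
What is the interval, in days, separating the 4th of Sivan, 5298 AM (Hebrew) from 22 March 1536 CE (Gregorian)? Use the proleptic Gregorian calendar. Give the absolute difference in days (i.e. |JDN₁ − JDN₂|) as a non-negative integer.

JDN of the first date = 2282935.
JDN of the second date = 2282153.
|2282153 − 2282935| = 782.

782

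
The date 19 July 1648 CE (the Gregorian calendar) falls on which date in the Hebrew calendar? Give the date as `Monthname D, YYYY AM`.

Tammuz 29, 5408 AM

Julian Day Number of the source date = 2323180.
Converting JDN 2323180 to the Hebrew calendar gives 29 Tammuz 5408 AM.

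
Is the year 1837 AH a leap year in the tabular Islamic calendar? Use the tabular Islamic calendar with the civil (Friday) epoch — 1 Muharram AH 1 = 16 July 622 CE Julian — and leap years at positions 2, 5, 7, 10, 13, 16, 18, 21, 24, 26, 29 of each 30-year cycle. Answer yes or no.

yes

Year 1837 AH is year 7 of its 30-year cycle; leap positions are 2, 5, 7, 10, 13, 16, 18, 21, 24, 26, 29, so it is a leap year (355 days).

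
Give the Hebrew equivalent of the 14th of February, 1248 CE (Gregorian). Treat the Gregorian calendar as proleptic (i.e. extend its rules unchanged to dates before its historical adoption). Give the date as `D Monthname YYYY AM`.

Both dates share Julian Day Number 2176927; in the Hebrew calendar that is 12 Adar I 5008 AM.

12 Adar I 5008 AM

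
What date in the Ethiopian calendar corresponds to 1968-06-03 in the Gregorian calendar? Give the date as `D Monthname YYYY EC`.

26 Ginbot 1960 EC

Both dates share Julian Day Number 2440011; in the Ethiopian calendar that is 26 Ginbot 1960 EC.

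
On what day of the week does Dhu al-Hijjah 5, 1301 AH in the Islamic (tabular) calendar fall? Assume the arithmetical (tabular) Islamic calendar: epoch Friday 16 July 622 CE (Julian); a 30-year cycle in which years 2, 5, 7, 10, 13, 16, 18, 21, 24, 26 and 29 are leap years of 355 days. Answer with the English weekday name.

Friday

In the Gregorian calendar this is 26 September 1884 (JDN 2409446).
JDN 2409446 mod 7 = 4, and JDN 0 was a Monday, so this is a Friday.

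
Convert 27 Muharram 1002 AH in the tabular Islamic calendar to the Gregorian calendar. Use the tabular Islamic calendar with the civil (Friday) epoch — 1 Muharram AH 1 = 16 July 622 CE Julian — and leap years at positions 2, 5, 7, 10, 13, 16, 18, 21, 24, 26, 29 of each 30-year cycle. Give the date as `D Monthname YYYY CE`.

23 October 1593 CE

Both dates share Julian Day Number 2303187; in the Gregorian calendar that is 23 October 1593 CE.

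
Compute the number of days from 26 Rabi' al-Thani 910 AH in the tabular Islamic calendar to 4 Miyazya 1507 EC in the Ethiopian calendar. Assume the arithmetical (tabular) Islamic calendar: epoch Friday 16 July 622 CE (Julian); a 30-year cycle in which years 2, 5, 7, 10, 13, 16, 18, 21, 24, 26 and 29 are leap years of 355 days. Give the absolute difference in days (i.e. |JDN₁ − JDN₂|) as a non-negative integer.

JDN of the first date = 2270673.
JDN of the second date = 2274500.
|2274500 − 2270673| = 3827.

3827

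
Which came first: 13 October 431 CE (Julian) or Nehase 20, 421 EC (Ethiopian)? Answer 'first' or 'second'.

First date → JDN 1878766; second date → JDN 1877975.
JDN 1877975 < JDN 1878766, so the second date is earlier.

second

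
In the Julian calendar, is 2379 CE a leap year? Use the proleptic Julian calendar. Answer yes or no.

no

2379 mod 4 = 3, so it is a common year in the Julian calendar.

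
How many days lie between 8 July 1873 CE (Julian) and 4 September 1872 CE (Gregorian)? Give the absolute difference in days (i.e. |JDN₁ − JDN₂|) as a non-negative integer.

319

First date → JDN 2405360; second date → JDN 2405041.
The interval is |2405360 − 2405041| = 319 days.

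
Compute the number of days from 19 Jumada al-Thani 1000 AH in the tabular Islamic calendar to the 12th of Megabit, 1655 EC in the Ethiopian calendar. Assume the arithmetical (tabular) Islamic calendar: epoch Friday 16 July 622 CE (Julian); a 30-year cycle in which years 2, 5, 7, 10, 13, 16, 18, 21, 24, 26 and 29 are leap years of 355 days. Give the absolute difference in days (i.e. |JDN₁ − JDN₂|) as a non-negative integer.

JDN of the first date = 2302618.
JDN of the second date = 2328535.
|2328535 − 2302618| = 25917.

25917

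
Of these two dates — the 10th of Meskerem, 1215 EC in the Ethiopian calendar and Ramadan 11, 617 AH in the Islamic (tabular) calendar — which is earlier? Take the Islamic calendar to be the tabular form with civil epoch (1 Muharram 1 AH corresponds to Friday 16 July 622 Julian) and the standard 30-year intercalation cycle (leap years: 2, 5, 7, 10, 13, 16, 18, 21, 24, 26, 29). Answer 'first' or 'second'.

second

First date → JDN 2167643; second date → JDN 2166976.
JDN 2166976 < JDN 2167643, so the second date is earlier.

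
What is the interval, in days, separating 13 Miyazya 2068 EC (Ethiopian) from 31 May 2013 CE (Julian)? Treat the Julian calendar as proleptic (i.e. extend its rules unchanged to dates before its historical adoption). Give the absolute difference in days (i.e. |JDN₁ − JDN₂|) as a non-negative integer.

22958

JDN of the first date = 2479415.
JDN of the second date = 2456457.
|2456457 − 2479415| = 22958.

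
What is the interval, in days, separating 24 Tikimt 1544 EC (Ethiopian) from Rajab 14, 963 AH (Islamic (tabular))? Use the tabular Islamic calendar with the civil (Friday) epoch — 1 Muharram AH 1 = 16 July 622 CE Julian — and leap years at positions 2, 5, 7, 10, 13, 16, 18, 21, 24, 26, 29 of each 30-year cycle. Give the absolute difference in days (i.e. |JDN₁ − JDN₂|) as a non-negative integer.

First date → JDN 2287855; second date → JDN 2289531.
The interval is |2287855 − 2289531| = 1676 days.

1676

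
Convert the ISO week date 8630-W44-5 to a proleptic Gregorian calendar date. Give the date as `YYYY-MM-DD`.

8630-11-05

ISO week 1 of 8630 is the week containing the first Thursday of 8630.
Week 44, day 5 (Friday) lands on 8630-11-05.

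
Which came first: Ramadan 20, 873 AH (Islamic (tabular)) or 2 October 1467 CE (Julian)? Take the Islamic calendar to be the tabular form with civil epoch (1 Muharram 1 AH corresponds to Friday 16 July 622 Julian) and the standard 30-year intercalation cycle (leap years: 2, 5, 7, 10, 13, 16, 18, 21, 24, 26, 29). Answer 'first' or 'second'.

second

First date → JDN 2257703; second date → JDN 2257154.
JDN 2257154 < JDN 2257703, so the second date is earlier.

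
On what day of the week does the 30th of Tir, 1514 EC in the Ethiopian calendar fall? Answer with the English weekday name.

Saturday

Equivalently 4 February 1522 Gregorian, JDN 2276993.
JDN 2276993 mod 7 = 5, and JDN 0 was a Monday, so this is a Saturday.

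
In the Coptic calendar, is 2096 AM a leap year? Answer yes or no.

2096 mod 4 = 0; in the Coptic calendar a year is leap when year mod 4 = 3, so it is a common year.

no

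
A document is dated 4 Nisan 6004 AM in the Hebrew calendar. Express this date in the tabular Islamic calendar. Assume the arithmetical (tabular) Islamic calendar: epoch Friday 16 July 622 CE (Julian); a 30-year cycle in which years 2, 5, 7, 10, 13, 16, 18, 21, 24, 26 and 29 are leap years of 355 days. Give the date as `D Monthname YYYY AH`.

3 Rajab 1672 AH

Julian Day Number of the source date = 2540766.
Converting JDN 2540766 to the tabular Islamic calendar gives 3 Rajab 1672 AH.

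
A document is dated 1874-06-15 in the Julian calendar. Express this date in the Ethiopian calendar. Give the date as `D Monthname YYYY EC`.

The source date corresponds to 27 June 1874 in the Gregorian calendar (JDN 2405702).
That day falls on 21 Sene 1866 EC in the Ethiopian calendar.

21 Sene 1866 EC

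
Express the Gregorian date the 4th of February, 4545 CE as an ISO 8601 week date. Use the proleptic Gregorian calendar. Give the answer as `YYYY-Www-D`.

4545-W05-4

The weekday is Thursday (ISO weekday 4).
That Thursday belongs to ISO week 5 of ISO year 4545.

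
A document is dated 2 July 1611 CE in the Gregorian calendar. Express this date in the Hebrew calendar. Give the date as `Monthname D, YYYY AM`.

Tammuz 21, 5371 AM

Both dates share Julian Day Number 2309648; in the Hebrew calendar that is 21 Tammuz 5371 AM.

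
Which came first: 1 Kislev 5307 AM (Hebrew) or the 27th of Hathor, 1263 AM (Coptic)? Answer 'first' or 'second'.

First date → JDN 2286033; second date → JDN 2286061.
JDN 2286033 < JDN 2286061, so the first date is earlier.

first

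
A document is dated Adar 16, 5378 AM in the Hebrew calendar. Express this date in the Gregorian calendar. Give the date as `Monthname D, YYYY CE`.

March 13, 1618 CE

Julian Day Number of the source date = 2312094.
Converting JDN 2312094 to the Gregorian calendar gives 13 March 1618 CE.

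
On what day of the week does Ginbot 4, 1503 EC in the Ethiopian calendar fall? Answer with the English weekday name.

Tuesday

Equivalently 9 May 1511 Gregorian, JDN 2273069.
2273069 ≡ 1 (mod 7); counting from Monday = 0 gives Tuesday.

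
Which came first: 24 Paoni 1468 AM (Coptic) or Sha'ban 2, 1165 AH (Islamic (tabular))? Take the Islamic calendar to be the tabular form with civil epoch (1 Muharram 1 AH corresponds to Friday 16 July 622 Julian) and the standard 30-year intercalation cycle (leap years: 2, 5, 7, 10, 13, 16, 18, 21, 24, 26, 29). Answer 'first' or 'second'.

second

The two dates have Julian Day Numbers 2361145 and 2361131 respectively.
Since 2361131 < 2361145, the second date comes first.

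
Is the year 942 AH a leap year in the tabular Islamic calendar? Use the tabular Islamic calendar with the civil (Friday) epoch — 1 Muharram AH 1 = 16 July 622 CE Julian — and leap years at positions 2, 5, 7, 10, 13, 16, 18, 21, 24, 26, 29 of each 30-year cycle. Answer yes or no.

no

Year 942 AH is year 12 of its 30-year cycle; leap positions are 2, 5, 7, 10, 13, 16, 18, 21, 24, 26, 29, so it is a common year (354 days).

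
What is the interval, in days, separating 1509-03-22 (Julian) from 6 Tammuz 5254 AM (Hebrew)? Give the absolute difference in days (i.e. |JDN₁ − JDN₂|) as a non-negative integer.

First date → JDN 2272301; second date → JDN 2266902.
The interval is |2272301 − 2266902| = 5399 days.

5399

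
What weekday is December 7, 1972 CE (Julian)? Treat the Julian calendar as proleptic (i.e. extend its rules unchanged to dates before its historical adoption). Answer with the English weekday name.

Wednesday

This is JDN 2441672 (20 December 1972 Gregorian).
JDN 2441672 mod 7 = 2, and JDN 0 was a Monday, so this is a Wednesday.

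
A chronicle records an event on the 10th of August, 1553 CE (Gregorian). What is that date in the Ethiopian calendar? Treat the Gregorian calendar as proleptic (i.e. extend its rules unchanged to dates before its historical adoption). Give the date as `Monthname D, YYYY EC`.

Julian Day Number of the source date = 2288503.
Converting JDN 2288503 to the Ethiopian calendar gives 7 Nehase 1545 EC.

Nehase 7, 1545 EC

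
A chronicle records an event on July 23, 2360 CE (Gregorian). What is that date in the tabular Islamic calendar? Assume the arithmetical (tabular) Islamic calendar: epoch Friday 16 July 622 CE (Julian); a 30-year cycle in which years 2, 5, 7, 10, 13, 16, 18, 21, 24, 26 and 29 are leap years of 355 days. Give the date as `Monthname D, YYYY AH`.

Jumada al-Awwal 8, 1792 AH

Julian Day Number of the source date = 2583236.
Converting JDN 2583236 to the tabular Islamic calendar gives 8 Jumada al-Awwal 1792 AH.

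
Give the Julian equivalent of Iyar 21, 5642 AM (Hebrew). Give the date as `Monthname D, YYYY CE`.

The source date corresponds to 10 May 1882 in the Gregorian calendar (JDN 2408576).
That day falls on 28 April 1882 CE in the Julian calendar.

April 28, 1882 CE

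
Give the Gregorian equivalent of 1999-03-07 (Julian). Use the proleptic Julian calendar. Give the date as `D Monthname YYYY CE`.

For dates in this range the Gregorian date is 13 days ahead of the Julian.
7 March 1999 Julian + 13 days → 20 March 1999 Gregorian.

20 March 1999 CE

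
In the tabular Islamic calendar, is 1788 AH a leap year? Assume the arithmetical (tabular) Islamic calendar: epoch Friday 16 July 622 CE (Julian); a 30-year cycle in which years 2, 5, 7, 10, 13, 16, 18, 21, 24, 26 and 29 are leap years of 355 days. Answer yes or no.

yes

Year 1788 AH is year 18 of its 30-year cycle; leap positions are 2, 5, 7, 10, 13, 16, 18, 21, 24, 26, 29, so it is a leap year (355 days).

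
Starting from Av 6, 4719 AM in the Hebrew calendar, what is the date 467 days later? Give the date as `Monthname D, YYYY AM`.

Tishrei 30, 4721 AM

Counting 467 days forward from JDN 2071527 reaches JDN 2071994, which is Tishrei 30, 4721 AM.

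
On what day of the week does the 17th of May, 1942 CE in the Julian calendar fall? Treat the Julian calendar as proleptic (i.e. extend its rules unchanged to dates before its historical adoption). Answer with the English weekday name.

Saturday

This is JDN 2430510 (30 May 1942 Gregorian).
Since JDN mod 7 = 5 (0 = Monday), the day is Saturday.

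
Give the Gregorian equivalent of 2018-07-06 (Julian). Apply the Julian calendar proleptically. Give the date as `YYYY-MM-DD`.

At this point the Julian calendar is 13 days behind the Gregorian.
6 July 2018 Julian + 13 days → 19 July 2018 Gregorian.

2018-07-19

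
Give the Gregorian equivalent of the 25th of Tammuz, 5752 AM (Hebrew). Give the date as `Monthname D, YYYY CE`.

Both dates share Julian Day Number 2448830; in the Gregorian calendar that is 26 July 1992 CE.

July 26, 1992 CE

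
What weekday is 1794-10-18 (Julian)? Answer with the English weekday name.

Wednesday

Equivalently 29 October 1794 Gregorian, JDN 2376607.
Since JDN mod 7 = 2 (0 = Monday), the day is Wednesday.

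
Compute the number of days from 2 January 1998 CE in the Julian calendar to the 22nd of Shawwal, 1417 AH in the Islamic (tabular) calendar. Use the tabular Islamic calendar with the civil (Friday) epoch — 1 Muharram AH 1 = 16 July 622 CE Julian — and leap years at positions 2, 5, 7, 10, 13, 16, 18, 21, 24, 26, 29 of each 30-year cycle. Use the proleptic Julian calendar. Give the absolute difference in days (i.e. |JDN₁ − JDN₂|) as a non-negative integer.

319

First date → JDN 2450829; second date → JDN 2450510.
The interval is |2450829 − 2450510| = 319 days.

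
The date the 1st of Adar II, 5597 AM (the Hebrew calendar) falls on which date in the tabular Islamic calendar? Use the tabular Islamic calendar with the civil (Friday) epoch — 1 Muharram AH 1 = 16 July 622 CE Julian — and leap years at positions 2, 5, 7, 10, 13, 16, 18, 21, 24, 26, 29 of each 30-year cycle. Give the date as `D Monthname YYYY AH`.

30 Dhu al-Qa'dah 1252 AH

The source date corresponds to 8 March 1837 in the Gregorian calendar (JDN 2392077).
That day falls on 30 Dhu al-Qa'dah 1252 AH in the tabular Islamic calendar.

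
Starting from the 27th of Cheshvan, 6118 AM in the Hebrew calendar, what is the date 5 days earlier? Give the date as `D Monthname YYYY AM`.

JDN of the 27th of Cheshvan, 6118 AM = 2582251.
2582251 − 5 = 2582246.
JDN 2582246 in the Hebrew calendar is 22 Cheshvan 6118 AM.

22 Cheshvan 6118 AM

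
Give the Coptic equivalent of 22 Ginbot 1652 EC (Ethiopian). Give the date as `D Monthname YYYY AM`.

The source date corresponds to 27 May 1660 in the Gregorian calendar (JDN 2327510).
That day falls on 22 Pashons 1376 AM in the Coptic calendar.

22 Pashons 1376 AM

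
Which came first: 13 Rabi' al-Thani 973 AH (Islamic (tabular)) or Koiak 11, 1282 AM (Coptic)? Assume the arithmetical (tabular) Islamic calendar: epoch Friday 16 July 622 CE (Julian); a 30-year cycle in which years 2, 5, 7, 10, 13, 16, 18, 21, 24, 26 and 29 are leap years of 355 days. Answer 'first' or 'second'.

first

First date → JDN 2292985; second date → JDN 2293015.
JDN 2292985 < JDN 2293015, so the first date is earlier.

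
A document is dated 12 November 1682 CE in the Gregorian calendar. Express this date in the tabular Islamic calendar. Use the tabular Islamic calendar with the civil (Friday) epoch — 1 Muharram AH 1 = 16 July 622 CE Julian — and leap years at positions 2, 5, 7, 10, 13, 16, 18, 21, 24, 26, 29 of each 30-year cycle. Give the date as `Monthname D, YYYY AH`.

Both dates share Julian Day Number 2335714; in the tabular Islamic calendar that is 12 Dhu al-Qa'dah 1093 AH.

Dhu al-Qa'dah 12, 1093 AH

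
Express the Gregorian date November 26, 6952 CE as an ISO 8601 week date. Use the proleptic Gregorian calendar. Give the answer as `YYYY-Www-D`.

The weekday is Sunday (ISO weekday 7).
That Sunday belongs to ISO week 47 of ISO year 6952.

6952-W47-7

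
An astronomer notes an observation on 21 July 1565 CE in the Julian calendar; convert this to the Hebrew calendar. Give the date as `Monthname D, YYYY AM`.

Av 23, 5325 AM

Both dates share Julian Day Number 2292876; in the Hebrew calendar that is 23 Av 5325 AM.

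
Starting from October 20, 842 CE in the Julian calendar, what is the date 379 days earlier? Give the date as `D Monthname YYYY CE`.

JDN of October 20, 842 CE = 2028891.
2028891 − 379 = 2028512.
JDN 2028512 in the Julian calendar is 6 October 841 CE.

6 October 841 CE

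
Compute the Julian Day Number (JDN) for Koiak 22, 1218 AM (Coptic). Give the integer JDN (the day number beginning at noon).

2269650

Equivalently 28 December 1501 (proleptic Gregorian).
JDN 2451545 is 1 January 2000 CE (Gregorian); the target day is −181895 days from there, so JDN = 2269650.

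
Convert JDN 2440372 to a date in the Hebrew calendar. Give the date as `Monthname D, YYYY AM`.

JDN 2440372 is 30 May 1969 in the Gregorian calendar.
In the Hebrew calendar that day is Sivan 13, 5729 AM.

Sivan 13, 5729 AM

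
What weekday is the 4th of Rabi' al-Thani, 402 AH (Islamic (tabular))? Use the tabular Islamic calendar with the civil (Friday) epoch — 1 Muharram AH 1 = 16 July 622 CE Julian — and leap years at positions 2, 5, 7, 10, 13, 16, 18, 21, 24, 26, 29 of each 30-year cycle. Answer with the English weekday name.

This is JDN 2090633 (10 November 1011 Gregorian).
JDN 2090633 mod 7 = 6, and JDN 0 was a Monday, so this is a Sunday.

Sunday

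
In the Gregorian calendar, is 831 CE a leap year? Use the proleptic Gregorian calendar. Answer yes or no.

831 is not divisible by 4, so it is a common year.

no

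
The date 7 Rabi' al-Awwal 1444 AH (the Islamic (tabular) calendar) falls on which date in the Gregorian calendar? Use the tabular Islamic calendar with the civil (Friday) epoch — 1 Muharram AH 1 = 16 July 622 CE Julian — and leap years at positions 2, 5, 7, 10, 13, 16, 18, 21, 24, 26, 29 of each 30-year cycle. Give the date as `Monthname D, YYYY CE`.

Julian Day Number of the source date = 2459856.
Converting JDN 2459856 to the Gregorian calendar gives 3 October 2022 CE.

October 3, 2022 CE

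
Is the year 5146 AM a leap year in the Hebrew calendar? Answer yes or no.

Hebrew year 5146 is year 16 of its 19-year Metonic cycle; leap years are at positions 3, 6, 8, 11, 14, 17, 19, so it is a common year (12 months).

no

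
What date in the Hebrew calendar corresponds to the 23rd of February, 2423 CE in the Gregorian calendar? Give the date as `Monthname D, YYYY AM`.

Adar I 11, 6183 AM

Julian Day Number of the source date = 2606096.
Converting JDN 2606096 to the Hebrew calendar gives 11 Adar I 6183 AM.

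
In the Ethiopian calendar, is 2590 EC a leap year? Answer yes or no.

2590 mod 4 = 2; in the Ethiopian calendar a year is leap when year mod 4 = 3, so it is a common year.

no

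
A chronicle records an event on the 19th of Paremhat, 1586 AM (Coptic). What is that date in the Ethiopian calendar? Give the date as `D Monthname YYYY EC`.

19 Megabit 1862 EC

Julian Day Number of the source date = 2404149.
Converting JDN 2404149 to the Ethiopian calendar gives 19 Megabit 1862 EC.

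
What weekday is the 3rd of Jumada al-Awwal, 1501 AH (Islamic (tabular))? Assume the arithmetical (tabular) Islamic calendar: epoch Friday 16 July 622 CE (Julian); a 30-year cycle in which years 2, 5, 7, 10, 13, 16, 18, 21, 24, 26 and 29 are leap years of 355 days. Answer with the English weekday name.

In the Gregorian calendar this is 17 March 2078 (JDN 2480110).
2480110 ≡ 3 (mod 7); counting from Monday = 0 gives Thursday.

Thursday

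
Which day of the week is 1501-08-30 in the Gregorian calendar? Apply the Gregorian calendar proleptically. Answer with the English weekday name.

Since JDN mod 7 = 4 (0 = Monday), the day is Friday.

Friday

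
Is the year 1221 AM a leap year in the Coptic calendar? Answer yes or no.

1221 mod 4 = 1; in the Coptic calendar a year is leap when year mod 4 = 3, so it is a common year.

no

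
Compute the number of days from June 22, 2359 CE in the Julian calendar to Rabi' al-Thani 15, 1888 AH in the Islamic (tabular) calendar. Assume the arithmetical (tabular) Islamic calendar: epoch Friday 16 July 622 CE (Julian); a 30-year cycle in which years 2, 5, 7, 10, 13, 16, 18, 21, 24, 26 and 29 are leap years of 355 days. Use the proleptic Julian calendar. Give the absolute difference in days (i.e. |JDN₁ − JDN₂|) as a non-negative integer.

JDN of the first date = 2582855.
JDN of the second date = 2617233.
|2617233 − 2582855| = 34378.

34378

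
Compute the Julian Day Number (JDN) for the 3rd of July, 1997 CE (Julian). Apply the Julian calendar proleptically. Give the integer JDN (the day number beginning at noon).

2450646

In the Gregorian calendar the same day is 16 July 1997.
JDN 2400001 is 17 November 1858 CE (Gregorian), MJD 0; the target day is +50645 days from there, so JDN = 2450646.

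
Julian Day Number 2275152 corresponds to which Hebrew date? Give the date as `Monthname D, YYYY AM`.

Shevat 17, 5277 AM

JDN 2275152 is 20 January 1517 in the proleptic Gregorian calendar.
In the Hebrew calendar that day is Shevat 17, 5277 AM.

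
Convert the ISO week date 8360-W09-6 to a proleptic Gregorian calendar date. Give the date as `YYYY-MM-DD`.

ISO week 1 of 8360 is the week containing the first Thursday of 8360.
Week 9, day 6 (Saturday) lands on 8360-03-05.

8360-03-05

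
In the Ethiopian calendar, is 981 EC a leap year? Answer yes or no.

no

981 mod 4 = 1; in the Ethiopian calendar a year is leap when year mod 4 = 3, so it is a common year.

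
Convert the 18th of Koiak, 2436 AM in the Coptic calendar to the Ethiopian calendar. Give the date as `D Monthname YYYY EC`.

18 Tahsas 2712 EC

The source date corresponds to 3 January 2720 in the Gregorian calendar (JDN 2714521).
That day falls on 18 Tahsas 2712 EC in the Ethiopian calendar.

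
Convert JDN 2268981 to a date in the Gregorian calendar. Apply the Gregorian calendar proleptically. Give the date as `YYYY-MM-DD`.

Counting from JDN 2299161 = 15 Oct 1582 gives an offset of -30180 days.

1500-02-27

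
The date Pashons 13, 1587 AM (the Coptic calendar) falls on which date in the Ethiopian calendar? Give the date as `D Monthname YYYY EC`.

13 Ginbot 1863 EC

Julian Day Number of the source date = 2404568.
Converting JDN 2404568 to the Ethiopian calendar gives 13 Ginbot 1863 EC.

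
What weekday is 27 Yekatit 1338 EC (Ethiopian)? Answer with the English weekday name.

Tuesday

Equivalently 1 March 1346 Gregorian, JDN 2212736.
2212736 ≡ 1 (mod 7); counting from Monday = 0 gives Tuesday.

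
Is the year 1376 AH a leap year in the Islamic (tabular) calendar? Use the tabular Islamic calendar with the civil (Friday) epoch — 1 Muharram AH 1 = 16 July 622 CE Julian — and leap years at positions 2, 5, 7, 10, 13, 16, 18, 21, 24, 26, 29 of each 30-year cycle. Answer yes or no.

Year 1376 AH is year 26 of its 30-year cycle; leap positions are 2, 5, 7, 10, 13, 16, 18, 21, 24, 26, 29, so it is a leap year (355 days).

yes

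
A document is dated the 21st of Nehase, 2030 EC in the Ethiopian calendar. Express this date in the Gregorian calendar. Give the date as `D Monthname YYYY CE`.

27 August 2038 CE

Both dates share Julian Day Number 2465663; in the Gregorian calendar that is 27 August 2038 CE.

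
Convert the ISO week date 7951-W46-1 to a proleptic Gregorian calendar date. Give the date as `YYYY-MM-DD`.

ISO week 1 of 7951 is the week containing the first Thursday of 7951.
Week 46, day 1 (Monday) lands on 7951-11-12.

7951-11-12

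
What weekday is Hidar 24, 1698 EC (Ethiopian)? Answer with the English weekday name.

Tuesday

This is JDN 2344133 (1 December 1705 Gregorian).
JDN 2344133 mod 7 = 1, and JDN 0 was a Monday, so this is a Tuesday.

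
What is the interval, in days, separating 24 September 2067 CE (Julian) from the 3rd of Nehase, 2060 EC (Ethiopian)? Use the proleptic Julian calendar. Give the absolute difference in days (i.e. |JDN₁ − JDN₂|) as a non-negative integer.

307

JDN of the first date = 2476296.
JDN of the second date = 2476603.
|2476603 − 2476296| = 307.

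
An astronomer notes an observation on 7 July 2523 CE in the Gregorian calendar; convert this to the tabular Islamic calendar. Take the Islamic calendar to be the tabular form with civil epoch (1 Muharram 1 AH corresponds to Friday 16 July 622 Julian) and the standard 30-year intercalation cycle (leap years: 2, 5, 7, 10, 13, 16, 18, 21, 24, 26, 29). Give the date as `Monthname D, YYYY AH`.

Rabi' al-Thani 22, 1960 AH

Julian Day Number of the source date = 2642754.
Converting JDN 2642754 to the tabular Islamic calendar gives 22 Rabi' al-Thani 1960 AH.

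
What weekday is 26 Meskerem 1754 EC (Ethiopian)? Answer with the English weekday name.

Sunday

In the Gregorian calendar this is 4 October 1761 (JDN 2364529).
JDN 2364529 mod 7 = 6, and JDN 0 was a Monday, so this is a Sunday.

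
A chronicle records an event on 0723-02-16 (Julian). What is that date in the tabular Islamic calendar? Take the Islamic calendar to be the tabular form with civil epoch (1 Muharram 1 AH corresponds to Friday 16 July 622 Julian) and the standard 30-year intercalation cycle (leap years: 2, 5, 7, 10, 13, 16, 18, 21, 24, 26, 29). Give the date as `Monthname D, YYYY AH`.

Both dates share Julian Day Number 1985180; in the tabular Islamic calendar that is 5 Ramadan 104 AH.

Ramadan 5, 104 AH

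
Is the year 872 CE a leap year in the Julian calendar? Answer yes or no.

yes

872 mod 4 = 0, so it is a leap year in the Julian calendar.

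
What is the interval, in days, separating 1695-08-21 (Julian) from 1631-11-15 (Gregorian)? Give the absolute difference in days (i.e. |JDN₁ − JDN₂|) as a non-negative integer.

23300

First date → JDN 2340389; second date → JDN 2317089.
The interval is |2340389 − 2317089| = 23300 days.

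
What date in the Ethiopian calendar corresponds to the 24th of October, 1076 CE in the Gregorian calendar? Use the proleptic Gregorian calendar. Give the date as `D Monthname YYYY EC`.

21 Tikimt 1069 EC

Julian Day Number of the source date = 2114358.
Converting JDN 2114358 to the Ethiopian calendar gives 21 Tikimt 1069 EC.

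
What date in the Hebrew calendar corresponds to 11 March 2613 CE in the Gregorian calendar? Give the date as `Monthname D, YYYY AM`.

Adar I 27, 6373 AM

Both dates share Julian Day Number 2675508; in the Hebrew calendar that is 27 Adar I 6373 AM.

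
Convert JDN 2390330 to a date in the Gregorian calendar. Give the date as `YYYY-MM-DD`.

1832-05-26

JDN 2451545 is 1 Jan 2000; 2390330 is −61215 days from there.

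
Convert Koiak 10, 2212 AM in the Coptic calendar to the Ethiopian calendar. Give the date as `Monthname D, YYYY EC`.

Julian Day Number of the source date = 2632697.
Converting JDN 2632697 to the Ethiopian calendar gives 10 Tahsas 2488 EC.

Tahsas 10, 2488 EC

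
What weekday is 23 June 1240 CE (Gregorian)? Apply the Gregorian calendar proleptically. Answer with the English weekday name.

Saturday

Since JDN mod 7 = 5 (0 = Monday), the day is Saturday.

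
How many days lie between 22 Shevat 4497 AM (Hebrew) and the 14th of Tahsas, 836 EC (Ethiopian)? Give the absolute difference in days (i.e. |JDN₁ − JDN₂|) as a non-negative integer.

First date → JDN 1990275; second date → JDN 2029308.
The interval is |1990275 − 2029308| = 39033 days.

39033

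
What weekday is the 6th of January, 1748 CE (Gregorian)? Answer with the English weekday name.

Saturday

2359509 ≡ 5 (mod 7); counting from Monday = 0 gives Saturday.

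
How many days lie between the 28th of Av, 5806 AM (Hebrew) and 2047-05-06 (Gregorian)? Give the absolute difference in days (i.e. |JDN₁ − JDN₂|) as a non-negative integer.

249

JDN of the first date = 2468588.
JDN of the second date = 2468837.
|2468837 − 2468588| = 249.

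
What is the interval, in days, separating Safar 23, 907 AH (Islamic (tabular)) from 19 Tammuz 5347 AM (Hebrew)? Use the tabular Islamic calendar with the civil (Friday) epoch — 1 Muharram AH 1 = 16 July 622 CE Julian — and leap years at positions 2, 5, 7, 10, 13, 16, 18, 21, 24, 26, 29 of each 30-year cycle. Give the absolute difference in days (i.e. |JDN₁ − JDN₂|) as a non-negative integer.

31357

JDN of the first date = 2269548.
JDN of the second date = 2300905.
|2300905 − 2269548| = 31357.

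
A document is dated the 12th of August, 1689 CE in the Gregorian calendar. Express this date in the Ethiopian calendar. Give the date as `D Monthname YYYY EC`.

Both dates share Julian Day Number 2338179; in the Ethiopian calendar that is 9 Nehase 1681 EC.

9 Nehase 1681 EC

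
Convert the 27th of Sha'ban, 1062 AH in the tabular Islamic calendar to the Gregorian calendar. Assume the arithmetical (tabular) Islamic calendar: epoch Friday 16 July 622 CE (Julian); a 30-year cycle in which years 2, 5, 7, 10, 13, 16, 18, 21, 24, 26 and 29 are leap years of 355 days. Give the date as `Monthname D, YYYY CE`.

Both dates share Julian Day Number 2324656; in the Gregorian calendar that is 3 August 1652 CE.

August 3, 1652 CE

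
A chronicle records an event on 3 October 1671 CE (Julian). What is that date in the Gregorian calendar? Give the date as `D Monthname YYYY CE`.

13 October 1671 CE

The Julian–Gregorian offset here is 10 days (Julian trailing).
3 October 1671 Julian + 10 days → 13 October 1671 Gregorian.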